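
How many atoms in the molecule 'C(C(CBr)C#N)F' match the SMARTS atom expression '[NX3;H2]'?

0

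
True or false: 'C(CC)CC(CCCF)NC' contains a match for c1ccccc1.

False

The pattern c1ccccc1 describes six aromatic carbons in a ring — a benzene ring.
The closest candidate here is a methyl group (-CH3), but no six-membered all-carbon aromatic ring is present. No other fragment satisfies the full query, so there is no match.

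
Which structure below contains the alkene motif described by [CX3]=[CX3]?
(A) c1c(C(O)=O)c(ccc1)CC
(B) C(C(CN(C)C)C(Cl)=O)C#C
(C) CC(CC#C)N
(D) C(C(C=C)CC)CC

D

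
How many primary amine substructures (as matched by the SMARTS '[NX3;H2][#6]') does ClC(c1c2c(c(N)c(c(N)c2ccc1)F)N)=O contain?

3

[NX3;H2][#6] is the SMARTS for a primary amine: a trivalent nitrogen with two H attached to carbon.
The molecule carries 3 separate instances of a primary amino group (-NH2) meeting every constraint; each maps to a distinct set of atoms, giving 3 matches.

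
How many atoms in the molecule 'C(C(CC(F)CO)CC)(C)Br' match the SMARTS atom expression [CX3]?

0

The query [CX3] means: C with X3: aliphatic carbon with exactly 3 total connections.
Check the 11 heavy atoms by environment: 8× C (X4) → no; 1× O (X2) → no; 1× F (X1) → no; 1× Br (X1) → no.
No environment satisfies the query, so 0 matching atoms.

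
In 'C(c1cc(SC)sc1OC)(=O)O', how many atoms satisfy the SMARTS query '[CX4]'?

The query [CX4] means: C with X4: aliphatic carbon with exactly 4 total connections (bonds + H).
Check the 12 heavy atoms by environment: 1× s (aromatic, X2) → no; 4× c (aromatic, X3) → no; 2× O (X2) → no; 2× C (X4) → match; 1× S (X2) → no; 1× C (X3) → no; 1× O (X1) → no.
That gives 2 matching atoms.

2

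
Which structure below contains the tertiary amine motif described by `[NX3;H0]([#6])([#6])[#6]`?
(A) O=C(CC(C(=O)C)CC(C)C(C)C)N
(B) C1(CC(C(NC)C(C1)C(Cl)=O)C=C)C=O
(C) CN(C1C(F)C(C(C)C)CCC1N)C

[NX3;H0]([#6])([#6])[#6] describes a trivalent nitrogen with no H, bonded to three carbons (a tertiary amine).
(A) has a primary amide (-C(=O)NH2) but the amide nitrogen has H2 and only one carbon neighbour.
(B) has an N-methylamino group (-NHCH3) but the nitrogen still has one H (H1), not H0.
(C) contains a dimethylamino group (-N(CH3)2), which satisfies every atom and bond constraint.
So the answer is (C).

C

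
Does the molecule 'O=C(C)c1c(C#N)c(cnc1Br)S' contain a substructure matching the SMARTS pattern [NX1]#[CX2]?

The pattern [NX1]#[CX2] describes a nitrogen triple-bonded to a two-connected carbon — a nitrile.
The molecule carries a nitrile (-C#N), whose atoms satisfy every constraint of the query, so the pattern matches.

Yes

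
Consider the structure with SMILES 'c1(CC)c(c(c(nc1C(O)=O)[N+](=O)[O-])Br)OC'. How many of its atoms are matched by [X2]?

The query [X2] means: any atom with exactly two total connections (bonds + H).
Check the 17 heavy atoms by environment: 1× n (aromatic, X2) → match; 5× c (aromatic, X3) → no; 2× O (X2) → match; 3× C (X4) → no; 1× N (charge +1, X3) → no; 1× O (charge -1, X1) → no; 2× O (X1) → no; 1× C (X3) → no; 1× Br (X1) → no.
Summing the matching environments: 1 + 2 = 3 matching atoms.

3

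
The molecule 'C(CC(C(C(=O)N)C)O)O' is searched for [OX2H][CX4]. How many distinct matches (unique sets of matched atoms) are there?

[OX2H][CX4] is the SMARTS for an aliphatic alcohol: a hydroxyl oxygen bound to an sp3 (X4) carbon.
The molecule carries 2 separate instances of a hydroxyl group (-OH) meeting every constraint; each maps to a distinct set of atoms, giving 2 matches.

2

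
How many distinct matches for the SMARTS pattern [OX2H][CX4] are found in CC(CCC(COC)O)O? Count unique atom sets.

[OX2H][CX4] is the SMARTS for an aliphatic alcohol: a hydroxyl oxygen bound to an sp3 (X4) carbon.
The molecule carries 2 separate instances of a hydroxyl group (-OH) meeting every constraint; each maps to a distinct set of atoms, giving 2 matches.

2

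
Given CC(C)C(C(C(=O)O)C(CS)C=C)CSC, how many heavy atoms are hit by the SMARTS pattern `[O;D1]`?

2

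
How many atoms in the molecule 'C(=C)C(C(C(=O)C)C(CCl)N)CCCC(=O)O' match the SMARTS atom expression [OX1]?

The query [OX1] means: aliphatic oxygen with one total connection — typically a carbonyl =O or an oxide.
Check the 17 heavy atoms by environment: 8× C (X4) → no; 4× C (X3) → no; 2× O (X1) → match; 1× O (X2) → no; 1× N (X3) → no; 1× Cl (X1) → no.
That gives 2 matching atoms.

2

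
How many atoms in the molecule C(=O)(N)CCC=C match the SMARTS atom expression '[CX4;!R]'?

2

The query [CX4;!R] means: aliphatic carbon with four total connections, not in a ring.
Check the 7 heavy atoms by environment: 2× C (X4, acyclic) → match; 3× C (X3, acyclic) → no; 1× O (X1, acyclic) → no; 1× N (X3, acyclic) → no.
That gives 2 matching atoms.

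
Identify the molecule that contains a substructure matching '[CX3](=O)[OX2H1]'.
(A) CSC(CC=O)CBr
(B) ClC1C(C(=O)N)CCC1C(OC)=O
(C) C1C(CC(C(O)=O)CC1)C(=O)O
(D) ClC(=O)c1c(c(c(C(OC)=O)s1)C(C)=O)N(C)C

C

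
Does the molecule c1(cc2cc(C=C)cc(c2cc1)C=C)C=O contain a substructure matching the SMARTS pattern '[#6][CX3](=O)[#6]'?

The pattern [#6][CX3](=O)[#6] describes a carbonyl carbon (no H) flanked by two carbons — a ketone.
The closest candidate here is an aldehyde (-CHO), but the carbonyl carbon has H1, so it is not flanked by two carbons. No other fragment satisfies the full query, so there is no match.

No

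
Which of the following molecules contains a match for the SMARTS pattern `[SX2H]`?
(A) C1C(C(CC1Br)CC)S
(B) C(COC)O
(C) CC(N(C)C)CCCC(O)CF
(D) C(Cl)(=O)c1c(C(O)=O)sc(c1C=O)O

A

[SX2H] describes an aliphatic sulfur with two connections, one being H (a thiol).
(A) contains a thiol (-SH), which satisfies every atom and bond constraint.
(B) has a hydroxyl group (-OH) but it is an -OH, not an -SH.
(C) has a hydroxyl group (-OH) but it is an -OH, not an -SH.
(D) has a hydroxyl group (-OH) but it is an -OH, not an -SH.
So the answer is (A).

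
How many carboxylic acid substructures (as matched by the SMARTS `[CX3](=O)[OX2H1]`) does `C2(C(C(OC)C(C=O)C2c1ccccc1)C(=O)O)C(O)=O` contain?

[CX3](=O)[OX2H1] is the SMARTS for a carboxylic acid: an sp2 carbon double-bonded to O and single-bonded to an -OH oxygen.
The molecule carries 2 separate instances of a carboxylic acid group (-C(=O)OH) meeting every constraint; each maps to a distinct set of atoms, giving 2 matches.

2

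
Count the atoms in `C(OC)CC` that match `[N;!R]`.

0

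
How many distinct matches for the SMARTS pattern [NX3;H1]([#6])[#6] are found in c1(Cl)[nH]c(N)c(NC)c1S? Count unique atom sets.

1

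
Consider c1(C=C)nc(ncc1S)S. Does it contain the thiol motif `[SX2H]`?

Yes

The pattern [SX2H] describes an aliphatic sulfur with two connections, one being H — a thiol.
The molecule carries a thiol (-SH), whose atoms satisfy every constraint of the query, so the pattern matches.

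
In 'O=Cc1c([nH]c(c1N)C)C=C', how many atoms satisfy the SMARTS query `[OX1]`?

1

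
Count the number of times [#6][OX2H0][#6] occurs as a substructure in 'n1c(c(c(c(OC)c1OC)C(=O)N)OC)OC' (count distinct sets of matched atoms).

[#6][OX2H0][#6] is the SMARTS for an ether: an aliphatic oxygen bridging two carbons with no H on the oxygen.
The molecule carries 4 separate instances of a methoxy ether (-OCH3) meeting every constraint; each maps to a distinct set of atoms, giving 4 matches.

4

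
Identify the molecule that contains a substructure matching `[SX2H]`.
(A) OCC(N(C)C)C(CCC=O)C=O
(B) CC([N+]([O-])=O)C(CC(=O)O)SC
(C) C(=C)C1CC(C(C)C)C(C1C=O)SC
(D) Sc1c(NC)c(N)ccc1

D

[SX2H] describes an aliphatic sulfur with two connections, one being H (a thiol).
(A) has a hydroxyl group (-OH) but it is an -OH, not an -SH.
(B) has a methylthio ether (-SCH3) but the sulfur has H0 (bonded to two carbons), not H1.
(C) has a methylthio ether (-SCH3) but the sulfur has H0 (bonded to two carbons), not H1.
(D) contains a thiol (-SH), which satisfies every atom and bond constraint.
So the answer is (D).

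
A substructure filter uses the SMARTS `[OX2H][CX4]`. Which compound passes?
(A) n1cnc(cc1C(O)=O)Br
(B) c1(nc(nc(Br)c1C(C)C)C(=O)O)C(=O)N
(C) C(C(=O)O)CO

C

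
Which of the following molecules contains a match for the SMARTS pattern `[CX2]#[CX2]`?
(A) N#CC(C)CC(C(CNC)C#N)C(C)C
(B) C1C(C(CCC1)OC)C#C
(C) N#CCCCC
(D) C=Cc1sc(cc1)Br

[CX2]#[CX2] describes a carbon-carbon triple bond (an alkyne).
(A) has a nitrile (-C#N) but the triple bond is C#N, not C#C.
(B) contains an ethynyl group (-C#CH), which satisfies every atom and bond constraint.
(C) has a nitrile (-C#N) but the triple bond is C#N, not C#C.
(D) has a vinyl group (-CH=CH2) but the C=C is a double bond; both carbons are CX3, not CX2.
So the answer is (B).

B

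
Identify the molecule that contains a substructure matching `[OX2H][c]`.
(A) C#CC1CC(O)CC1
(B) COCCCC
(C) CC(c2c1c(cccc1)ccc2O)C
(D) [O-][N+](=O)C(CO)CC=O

C

[OX2H][c] describes a hydroxyl oxygen attached to an aromatic carbon (a phenol).
(A) has a hydroxyl group (-OH) but the -OH is on an aliphatic carbon, not an aromatic c.
(B) has a methoxy ether (-OCH3) but the oxygen has H0, not H1.
(C) contains a hydroxyl group (-OH), which satisfies every atom and bond constraint.
(D) has a hydroxyl group (-OH) but the -OH is on an aliphatic carbon, not an aromatic c.
So the answer is (C).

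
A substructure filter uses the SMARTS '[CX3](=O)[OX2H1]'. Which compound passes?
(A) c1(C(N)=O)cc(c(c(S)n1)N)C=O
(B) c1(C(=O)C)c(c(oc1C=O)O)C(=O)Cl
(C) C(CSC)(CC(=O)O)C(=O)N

[CX3](=O)[OX2H1] describes an sp2 carbon double-bonded to O and single-bonded to an -OH oxygen (a carboxylic acid).
(A) has an aldehyde (-CHO) but there is no singly-bonded oxygen on the carbonyl carbon.
(B) has an acyl chloride (-C(=O)Cl) but the carbonyl is bonded to Cl, not to an -OH oxygen.
(C) contains a carboxylic acid group (-C(=O)OH), which satisfies every atom and bond constraint.
So the answer is (C).

C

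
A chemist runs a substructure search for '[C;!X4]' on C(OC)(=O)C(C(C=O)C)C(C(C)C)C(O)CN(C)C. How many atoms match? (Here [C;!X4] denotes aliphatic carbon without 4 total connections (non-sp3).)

2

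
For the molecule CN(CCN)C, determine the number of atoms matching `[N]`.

Check the 6 heavy atoms by environment: 4× C → no; 2× N → match.
That gives 2 matching atoms.

2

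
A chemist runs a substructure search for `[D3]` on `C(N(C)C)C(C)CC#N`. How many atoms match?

2

The query [D3] means: atom with exactly three heavy-atom neighbours.
Check the 9 heavy atoms by environment: 3× C (D2) → no; 1× C (D3) → match; 1× N (D3) → match; 3× C (D1) → no; 1× N (D1) → no.
Summing the matching environments: 1 + 1 = 2 matching atoms.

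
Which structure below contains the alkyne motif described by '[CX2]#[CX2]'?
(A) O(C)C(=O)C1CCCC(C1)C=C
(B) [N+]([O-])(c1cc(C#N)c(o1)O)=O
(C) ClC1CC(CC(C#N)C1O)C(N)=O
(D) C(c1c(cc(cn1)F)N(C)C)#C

[CX2]#[CX2] describes a carbon-carbon triple bond (an alkyne).
(A) has a vinyl group (-CH=CH2) but the C=C is a double bond; both carbons are CX3, not CX2.
(B) has a nitrile (-C#N) but the triple bond is C#N, not C#C.
(C) has a nitrile (-C#N) but the triple bond is C#N, not C#C.
(D) contains an ethynyl group (-C#CH), which satisfies every atom and bond constraint.
So the answer is (D).

D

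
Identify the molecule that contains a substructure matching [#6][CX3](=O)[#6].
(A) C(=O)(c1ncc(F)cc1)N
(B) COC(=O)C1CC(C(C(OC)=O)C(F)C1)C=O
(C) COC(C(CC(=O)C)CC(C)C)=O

[#6][CX3](=O)[#6] describes a carbonyl carbon (no H) flanked by two carbons (a ketone).
(A) has a primary amide (-C(=O)NH2) but one neighbour of the carbonyl carbon is N, not C.
(B) has a methyl-ester group (-C(=O)OCH3) but one neighbour of the carbonyl carbon is O, not C.
(C) contains an acetyl/ketone group (-C(=O)CH3), which satisfies every atom and bond constraint.
So the answer is (C).

C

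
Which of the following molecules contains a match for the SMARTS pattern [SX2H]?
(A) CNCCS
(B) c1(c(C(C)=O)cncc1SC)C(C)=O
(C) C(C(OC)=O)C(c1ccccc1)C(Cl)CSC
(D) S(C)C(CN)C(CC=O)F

[SX2H] describes an aliphatic sulfur with two connections, one being H (a thiol).
(A) contains a thiol (-SH), which satisfies every atom and bond constraint.
(B) has a methylthio ether (-SCH3) but the sulfur has H0 (bonded to two carbons), not H1.
(C) has a methylthio ether (-SCH3) but the sulfur has H0 (bonded to two carbons), not H1.
(D) has a methylthio ether (-SCH3) but the sulfur has H0 (bonded to two carbons), not H1.
So the answer is (A).

A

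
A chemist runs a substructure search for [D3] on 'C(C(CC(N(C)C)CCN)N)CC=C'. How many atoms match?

Check the 14 heavy atoms by environment: 6× C (D2) → no; 2× C (D3) → match; 3× C (D1) → no; 2× N (D1) → no; 1× N (D3) → match.
Summing the matching environments: 2 + 1 = 3 matching atoms.

3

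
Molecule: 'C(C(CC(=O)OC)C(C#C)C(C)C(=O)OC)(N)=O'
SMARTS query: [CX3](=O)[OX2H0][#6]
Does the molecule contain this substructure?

The pattern [CX3](=O)[OX2H0][#6] describes a carbonyl carbon bonded to an oxygen that is itself bonded to carbon (no H on that O) — an ester.
The molecule carries a methyl-ester group (-C(=O)OCH3), whose atoms satisfy every constraint of the query, so the pattern matches.

Yes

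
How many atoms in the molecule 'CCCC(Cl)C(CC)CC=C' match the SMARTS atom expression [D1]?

4

The query [D1] means: atom with exactly one heavy-atom neighbour (degree 1).
Check the 11 heavy atoms by environment: 3× C (D1) → match; 5× C (D2) → no; 2× C (D3) → no; 1× Cl (D1) → match.
Summing the matching environments: 3 + 1 = 4 matching atoms.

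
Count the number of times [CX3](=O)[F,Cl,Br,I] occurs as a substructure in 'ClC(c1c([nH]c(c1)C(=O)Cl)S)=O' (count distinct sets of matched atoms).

2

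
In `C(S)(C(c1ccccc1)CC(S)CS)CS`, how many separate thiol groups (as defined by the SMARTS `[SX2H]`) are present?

4

[SX2H] is the SMARTS for a thiol: an aliphatic sulfur with two connections, one being H.
The molecule carries 4 separate instances of a thiol (-SH) meeting every constraint; each maps to a distinct set of atoms, giving 4 matches.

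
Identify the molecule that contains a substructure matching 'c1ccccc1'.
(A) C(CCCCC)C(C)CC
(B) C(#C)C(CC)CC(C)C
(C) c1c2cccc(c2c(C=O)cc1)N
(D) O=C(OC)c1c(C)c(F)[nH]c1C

C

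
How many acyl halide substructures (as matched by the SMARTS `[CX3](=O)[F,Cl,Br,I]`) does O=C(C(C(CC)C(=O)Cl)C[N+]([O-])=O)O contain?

[CX3](=O)[F,Cl,Br,I] is the SMARTS for an acyl halide: a carbonyl carbon bonded to a halogen.
Exactly one fragment in the molecule meets all constraints, giving 1 match.

1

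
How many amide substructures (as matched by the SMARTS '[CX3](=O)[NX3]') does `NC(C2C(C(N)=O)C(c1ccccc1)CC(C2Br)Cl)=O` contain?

2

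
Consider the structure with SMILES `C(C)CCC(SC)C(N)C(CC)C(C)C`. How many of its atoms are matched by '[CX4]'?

13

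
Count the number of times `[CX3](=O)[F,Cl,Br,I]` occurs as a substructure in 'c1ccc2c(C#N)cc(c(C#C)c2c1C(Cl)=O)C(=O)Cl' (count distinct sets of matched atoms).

2

[CX3](=O)[F,Cl,Br,I] is the SMARTS for an acyl halide: a carbonyl carbon bonded to a halogen.
The molecule carries 2 separate instances of an acyl chloride (-C(=O)Cl) meeting every constraint; each maps to a distinct set of atoms, giving 2 matches.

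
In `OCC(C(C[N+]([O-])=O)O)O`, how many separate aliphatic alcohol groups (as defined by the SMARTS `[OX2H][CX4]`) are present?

[OX2H][CX4] is the SMARTS for an aliphatic alcohol: a hydroxyl oxygen bound to an sp3 (X4) carbon.
The molecule carries 3 separate instances of a hydroxyl group (-OH) meeting every constraint; each maps to a distinct set of atoms, giving 3 matches.

3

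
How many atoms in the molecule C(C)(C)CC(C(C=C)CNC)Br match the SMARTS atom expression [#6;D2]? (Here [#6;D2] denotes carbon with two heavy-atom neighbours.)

Check the 12 heavy atoms by environment: 3× C (D2) → match; 3× C (D3) → no; 4× C (D1) → no; 1× Br (D1) → no; 1× N (D2) → no.
That gives 3 matching atoms.

3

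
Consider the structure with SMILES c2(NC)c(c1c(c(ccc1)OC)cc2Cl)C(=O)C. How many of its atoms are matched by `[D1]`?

The query [D1] means: atom with exactly one heavy-atom neighbour (degree 1).
Check the 18 heavy atoms by environment: 6× c (aromatic, D3) → no; 4× c (aromatic, D2) → no; 1× Cl (D1) → match; 1× N (D2) → no; 3× C (D1) → match; 1× C (D3) → no; 1× O (D1) → match; 1× O (D2) → no.
Summing the matching environments: 1 + 3 + 1 = 5 matching atoms.

5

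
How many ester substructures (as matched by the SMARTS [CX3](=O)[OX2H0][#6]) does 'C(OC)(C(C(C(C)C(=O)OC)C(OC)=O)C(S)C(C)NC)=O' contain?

3

[CX3](=O)[OX2H0][#6] is the SMARTS for an ester: a carbonyl carbon bonded to an oxygen that is itself bonded to carbon (no H on that O).
The molecule carries 3 separate instances of a methyl-ester group (-C(=O)OCH3) meeting every constraint; each maps to a distinct set of atoms, giving 3 matches.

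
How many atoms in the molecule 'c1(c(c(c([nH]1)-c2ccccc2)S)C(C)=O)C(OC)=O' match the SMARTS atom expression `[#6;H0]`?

Check the 19 heavy atoms by environment: 1× n (aromatic, H1) → no; 5× c (aromatic, H0) → match; 2× C (H0) → match; 3× O (H0) → no; 2× C (H3) → no; 1× S (H1) → no; 5× c (aromatic, H1) → no.
Summing the matching environments: 5 + 2 = 7 matching atoms.

7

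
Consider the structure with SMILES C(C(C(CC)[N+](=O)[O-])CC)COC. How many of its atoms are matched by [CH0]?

Check the 13 heavy atoms by environment: 4× C (H2) → no; 2× C (H1) → no; 1× N (charge +1, H0) → no; 1× O (charge -1, H0) → no; 2× O (H0) → no; 3× C (H3) → no.
No environment satisfies the query, so 0 matching atoms.

0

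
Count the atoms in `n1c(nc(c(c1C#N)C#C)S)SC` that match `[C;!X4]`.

Check the 13 heavy atoms by environment: 2× n (aromatic, X2) → no; 4× c (aromatic, X3) → no; 2× S (X2) → no; 1× C (X4) → no; 3× C (X2) → match; 1× N (X1) → no.
That gives 3 matching atoms.

3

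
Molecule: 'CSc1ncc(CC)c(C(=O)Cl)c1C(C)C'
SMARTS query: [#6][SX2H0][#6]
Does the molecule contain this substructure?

Yes

The pattern [#6][SX2H0][#6] describes an aliphatic sulfur bridging two carbons with no H on the sulfur — a thioether.
The molecule carries a methylthio ether (-SCH3), whose atoms satisfy every constraint of the query, so the pattern matches.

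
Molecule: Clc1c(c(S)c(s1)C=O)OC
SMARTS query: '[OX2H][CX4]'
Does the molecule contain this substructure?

No

The pattern [OX2H][CX4] describes a hydroxyl oxygen bound to an sp3 (X4) carbon — an aliphatic alcohol.
The closest candidate here is a methoxy ether (-OCH3), but the oxygen has H0 (ether), not H1. No other fragment satisfies the full query, so there is no match.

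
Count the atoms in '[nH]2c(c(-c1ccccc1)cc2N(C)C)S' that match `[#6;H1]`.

6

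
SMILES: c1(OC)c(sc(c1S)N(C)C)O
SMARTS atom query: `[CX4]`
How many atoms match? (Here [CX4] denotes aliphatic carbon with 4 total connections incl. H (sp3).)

Check the 12 heavy atoms by environment: 1× s (aromatic, X2) → no; 4× c (aromatic, X3) → no; 2× O (X2) → no; 3× C (X4) → match; 1× S (X2) → no; 1× N (X3) → no.
That gives 3 matching atoms.

3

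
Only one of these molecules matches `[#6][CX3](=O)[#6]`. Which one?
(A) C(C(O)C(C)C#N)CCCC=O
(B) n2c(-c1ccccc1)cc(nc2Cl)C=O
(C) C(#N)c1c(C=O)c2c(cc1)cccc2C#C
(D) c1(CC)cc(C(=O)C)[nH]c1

D

[#6][CX3](=O)[#6] describes a carbonyl carbon (no H) flanked by two carbons (a ketone).
(A) has an aldehyde (-CHO) but the carbonyl carbon has H1, so it is not flanked by two carbons.
(B) has an aldehyde (-CHO) but the carbonyl carbon has H1, so it is not flanked by two carbons.
(C) has an aldehyde (-CHO) but the carbonyl carbon has H1, so it is not flanked by two carbons.
(D) contains an acetyl/ketone group (-C(=O)CH3), which satisfies every atom and bond constraint.
So the answer is (D).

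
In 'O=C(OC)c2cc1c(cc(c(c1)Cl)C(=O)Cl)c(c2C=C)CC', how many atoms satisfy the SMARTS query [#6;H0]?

9

Check the 22 heavy atoms by environment: 7× c (aromatic, H0) → match; 3× c (aromatic, H1) → no; 2× C (H0) → match; 3× O (H0) → no; 2× Cl (H0) → no; 1× C (H1) → no; 2× C (H2) → no; 2× C (H3) → no.
Summing the matching environments: 7 + 2 = 9 matching atoms.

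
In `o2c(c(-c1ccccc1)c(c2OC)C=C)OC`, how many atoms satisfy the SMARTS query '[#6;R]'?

10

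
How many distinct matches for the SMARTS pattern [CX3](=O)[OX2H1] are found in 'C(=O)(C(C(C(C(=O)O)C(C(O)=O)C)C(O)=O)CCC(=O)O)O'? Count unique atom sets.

[CX3](=O)[OX2H1] is the SMARTS for a carboxylic acid: an sp2 carbon double-bonded to O and single-bonded to an -OH oxygen.
The molecule carries 5 separate instances of a carboxylic acid group (-C(=O)OH) meeting every constraint; each maps to a distinct set of atoms, giving 5 matches.

5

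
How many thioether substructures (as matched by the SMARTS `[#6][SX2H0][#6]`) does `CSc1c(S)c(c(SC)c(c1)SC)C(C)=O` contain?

3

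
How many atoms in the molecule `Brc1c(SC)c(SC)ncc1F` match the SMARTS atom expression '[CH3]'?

2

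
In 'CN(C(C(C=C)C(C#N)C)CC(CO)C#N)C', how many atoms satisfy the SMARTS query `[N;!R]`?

3

The query [N;!R] means: aliphatic nitrogen not in a ring.
Check the 17 heavy atoms by environment: 13× C (acyclic) → no; 3× N (acyclic) → match; 1× O (acyclic) → no.
That gives 3 matching atoms.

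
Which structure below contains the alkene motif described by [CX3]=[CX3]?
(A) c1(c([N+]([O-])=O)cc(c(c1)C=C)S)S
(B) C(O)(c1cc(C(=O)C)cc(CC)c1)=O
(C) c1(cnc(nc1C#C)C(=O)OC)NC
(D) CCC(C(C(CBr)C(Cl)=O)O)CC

[CX3]=[CX3] describes a non-aromatic C=C double bond between two sp2 carbons (an alkene).
(A) contains a vinyl group (-CH=CH2), which satisfies every atom and bond constraint.
(B) has an ethyl group (-CH2CH3) but its C-C bond is a single bond between CX4 carbons, not CX3=CX3.
(C) has an ethynyl group (-C#CH) but the C-C bond is a triple bond, not a double bond.
(D) has an ethyl group (-CH2CH3) but its C-C bond is a single bond between CX4 carbons, not CX3=CX3.
So the answer is (A).

A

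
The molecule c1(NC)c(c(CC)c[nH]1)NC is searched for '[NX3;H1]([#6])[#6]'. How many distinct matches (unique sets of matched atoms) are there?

2

[NX3;H1]([#6])[#6] is the SMARTS for a secondary amine: a trivalent nitrogen with one H, bonded to two carbons.
The molecule carries 2 separate instances of an N-methylamino group (-NHCH3) meeting every constraint; each maps to a distinct set of atoms, giving 2 matches.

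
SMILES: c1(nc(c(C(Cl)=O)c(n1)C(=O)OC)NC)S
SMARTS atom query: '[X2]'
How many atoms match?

4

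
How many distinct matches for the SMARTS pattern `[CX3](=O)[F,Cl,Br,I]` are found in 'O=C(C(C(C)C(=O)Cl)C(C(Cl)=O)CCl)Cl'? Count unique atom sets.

[CX3](=O)[F,Cl,Br,I] is the SMARTS for an acyl halide: a carbonyl carbon bonded to a halogen.
The molecule carries 3 separate instances of an acyl chloride (-C(=O)Cl) meeting every constraint; each maps to a distinct set of atoms, giving 3 matches.

3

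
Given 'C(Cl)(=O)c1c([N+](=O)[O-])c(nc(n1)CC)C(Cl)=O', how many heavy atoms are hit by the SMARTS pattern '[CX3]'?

The query [CX3] means: C with X3: aliphatic carbon with exactly 3 total connections.
Check the 17 heavy atoms by environment: 2× n (aromatic, X2) → no; 4× c (aromatic, X3) → no; 2× C (X3) → match; 3× O (X1) → no; 2× Cl (X1) → no; 2× C (X4) → no; 1× N (charge +1, X3) → no; 1× O (charge -1, X1) → no.
That gives 2 matching atoms.

2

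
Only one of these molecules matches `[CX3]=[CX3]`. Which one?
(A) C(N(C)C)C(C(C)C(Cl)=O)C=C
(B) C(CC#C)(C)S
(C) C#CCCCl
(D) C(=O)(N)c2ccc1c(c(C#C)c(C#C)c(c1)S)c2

A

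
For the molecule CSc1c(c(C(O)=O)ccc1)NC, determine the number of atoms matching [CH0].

Check the 13 heavy atoms by environment: 3× c (aromatic, H1) → no; 3× c (aromatic, H0) → no; 1× C (H0) → match; 1× O (H0) → no; 1× O (H1) → no; 1× S (H0) → no; 2× C (H3) → no; 1× N (H1) → no.
That gives 1 matching atom.

1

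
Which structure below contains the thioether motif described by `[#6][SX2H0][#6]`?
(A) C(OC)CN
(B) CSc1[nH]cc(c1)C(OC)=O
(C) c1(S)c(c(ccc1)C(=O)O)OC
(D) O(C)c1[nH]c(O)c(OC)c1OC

B

[#6][SX2H0][#6] describes an aliphatic sulfur bridging two carbons with no H on the sulfur (a thioether).
(A) has a methoxy ether (-OCH3) but the bridging atom is O, not S.
(B) contains a methylthio ether (-SCH3), which satisfies every atom and bond constraint.
(C) has a methoxy ether (-OCH3) but the bridging atom is O, not S.
(D) has a methoxy ether (-OCH3) but the bridging atom is O, not S.
So the answer is (B).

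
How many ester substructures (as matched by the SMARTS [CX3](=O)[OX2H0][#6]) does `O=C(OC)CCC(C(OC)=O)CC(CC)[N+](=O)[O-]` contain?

2

[CX3](=O)[OX2H0][#6] is the SMARTS for an ester: a carbonyl carbon bonded to an oxygen that is itself bonded to carbon (no H on that O).
The molecule carries 2 separate instances of a methyl-ester group (-C(=O)OCH3) meeting every constraint; each maps to a distinct set of atoms, giving 2 matches.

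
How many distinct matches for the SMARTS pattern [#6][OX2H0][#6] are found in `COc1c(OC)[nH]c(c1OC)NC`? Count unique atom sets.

3

[#6][OX2H0][#6] is the SMARTS for an ether: an aliphatic oxygen bridging two carbons with no H on the oxygen.
The molecule carries 3 separate instances of a methoxy ether (-OCH3) meeting every constraint; each maps to a distinct set of atoms, giving 3 matches.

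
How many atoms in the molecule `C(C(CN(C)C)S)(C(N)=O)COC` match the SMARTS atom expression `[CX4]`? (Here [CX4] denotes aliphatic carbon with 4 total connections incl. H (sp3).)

7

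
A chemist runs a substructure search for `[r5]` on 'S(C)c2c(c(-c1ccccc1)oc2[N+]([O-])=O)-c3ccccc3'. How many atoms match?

5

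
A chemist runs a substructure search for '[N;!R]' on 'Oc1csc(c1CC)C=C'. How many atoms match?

0

Check the 10 heavy atoms by environment: 1× s (aromatic, in 5-ring) → no; 4× c (aromatic, in 5-ring) → no; 4× C (acyclic) → no; 1× O (acyclic) → no.
No environment satisfies the query, so 0 matching atoms.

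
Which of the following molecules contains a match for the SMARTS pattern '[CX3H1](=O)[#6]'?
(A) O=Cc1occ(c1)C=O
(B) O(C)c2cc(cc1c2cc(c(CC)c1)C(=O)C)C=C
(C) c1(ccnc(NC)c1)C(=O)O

A

[CX3H1](=O)[#6] describes an sp2 carbon with one H, double-bonded to O and single-bonded to carbon (an aldehyde).
(A) contains an aldehyde (-CHO), which satisfies every atom and bond constraint.
(B) has an acetyl/ketone group (-C(=O)CH3) but the carbonyl carbon has H0 (two carbon neighbours), not H1.
(C) has a carboxylic acid group (-C(=O)OH) but the carbonyl carbon has H0 and is bonded to O, not H1.
So the answer is (A).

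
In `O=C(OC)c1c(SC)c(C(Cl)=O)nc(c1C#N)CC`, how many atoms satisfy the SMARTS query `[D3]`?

Check the 19 heavy atoms by environment: 1× n (aromatic, D2) → no; 5× c (aromatic, D3) → match; 1× S (D2) → no; 3× C (D1) → no; 2× C (D2) → no; 1× N (D1) → no; 2× C (D3) → match; 2× O (D1) → no; 1× Cl (D1) → no; 1× O (D2) → no.
Summing the matching environments: 5 + 2 = 7 matching atoms.

7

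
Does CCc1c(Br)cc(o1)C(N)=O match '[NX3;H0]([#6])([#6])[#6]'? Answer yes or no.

No

The pattern [NX3;H0]([#6])([#6])[#6] describes a trivalent nitrogen with no H, bonded to three carbons — a tertiary amine.
The closest candidate here is a primary amide (-C(=O)NH2), but the amide nitrogen has H2 and only one carbon neighbour. No other fragment satisfies the full query, so there is no match.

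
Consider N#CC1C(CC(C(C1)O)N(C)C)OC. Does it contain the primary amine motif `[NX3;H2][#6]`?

The pattern [NX3;H2][#6] describes a trivalent nitrogen with two H attached to carbon — a primary amine.
The closest candidate here is a nitrile (-C#N), but the nitrogen is NX1 (triple-bonded), not NX3 with two H. No other fragment satisfies the full query, so there is no match.

No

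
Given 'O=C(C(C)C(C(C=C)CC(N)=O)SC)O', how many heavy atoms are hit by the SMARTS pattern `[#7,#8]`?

4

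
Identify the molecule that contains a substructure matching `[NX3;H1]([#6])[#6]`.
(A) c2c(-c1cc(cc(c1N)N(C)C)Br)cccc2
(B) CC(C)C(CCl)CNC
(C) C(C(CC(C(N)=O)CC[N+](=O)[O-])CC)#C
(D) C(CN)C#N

B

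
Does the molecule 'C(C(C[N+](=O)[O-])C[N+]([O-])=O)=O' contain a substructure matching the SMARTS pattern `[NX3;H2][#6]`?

No

The pattern [NX3;H2][#6] describes a trivalent nitrogen with two H attached to carbon — a primary amine.
The closest candidate here is a nitro group (-[N+](=O)[O-]), but the nitrogen is [N+] with no H, not NX3H2. No other fragment satisfies the full query, so there is no match.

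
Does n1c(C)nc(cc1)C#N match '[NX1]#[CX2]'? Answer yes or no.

Yes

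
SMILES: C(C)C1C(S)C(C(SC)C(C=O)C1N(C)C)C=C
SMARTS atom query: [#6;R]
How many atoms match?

6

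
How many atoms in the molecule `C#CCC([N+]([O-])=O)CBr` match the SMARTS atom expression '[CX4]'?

3

The query [CX4] means: C with X4: aliphatic carbon with exactly 4 total connections (bonds + H).
Check the 9 heavy atoms by environment: 3× C (X4) → match; 2× C (X2) → no; 1× Br (X1) → no; 1× N (charge +1, X3) → no; 1× O (charge -1, X1) → no; 1× O (X1) → no.
That gives 3 matching atoms.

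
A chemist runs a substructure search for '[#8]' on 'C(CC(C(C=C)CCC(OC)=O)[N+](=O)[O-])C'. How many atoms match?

The query [#8] means: #8 matches any oxygen atom.
Check the 16 heavy atoms by environment: 11× C → no; 1× N (charge +1) → no; 1× O (charge -1) → match; 3× O → match.
Summing the matching environments: 1 + 3 = 4 matching atoms.

4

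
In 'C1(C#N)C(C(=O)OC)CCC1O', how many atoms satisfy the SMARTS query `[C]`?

8

The query [C] means: uppercase C matches aliphatic (non-aromatic) carbon only.
Check the 12 heavy atoms by environment: 8× C → match; 1× N → no; 3× O → no.
That gives 8 matching atoms.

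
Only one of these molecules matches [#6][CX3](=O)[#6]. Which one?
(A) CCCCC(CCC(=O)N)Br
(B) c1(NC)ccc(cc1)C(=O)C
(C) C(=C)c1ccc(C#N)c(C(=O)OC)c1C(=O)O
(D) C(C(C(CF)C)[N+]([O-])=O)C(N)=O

B

[#6][CX3](=O)[#6] describes a carbonyl carbon (no H) flanked by two carbons (a ketone).
(A) has a primary amide (-C(=O)NH2) but one neighbour of the carbonyl carbon is N, not C.
(B) contains an acetyl/ketone group (-C(=O)CH3), which satisfies every atom and bond constraint.
(C) has a methyl-ester group (-C(=O)OCH3) but one neighbour of the carbonyl carbon is O, not C.
(D) has a primary amide (-C(=O)NH2) but one neighbour of the carbonyl carbon is N, not C.
So the answer is (B).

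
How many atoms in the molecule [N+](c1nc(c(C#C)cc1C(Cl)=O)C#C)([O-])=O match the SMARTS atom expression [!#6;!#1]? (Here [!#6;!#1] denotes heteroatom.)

The query [!#6;!#1] means: not carbon and not hydrogen — any heteroatom.
Check the 16 heavy atoms by environment: 1× n (aromatic) → match; 5× c (aromatic) → no; 5× C → no; 2× O → match; 1× Cl → match; 1× N (charge +1) → match; 1× O (charge -1) → match.
Summing the matching environments: 1 + 2 + 1 + 1 + 1 = 6 matching atoms.

6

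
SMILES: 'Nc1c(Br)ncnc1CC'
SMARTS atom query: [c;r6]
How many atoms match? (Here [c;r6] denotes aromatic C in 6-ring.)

4

Check the 10 heavy atoms by environment: 2× n (aromatic, in 6-ring) → no; 4× c (aromatic, in 6-ring) → match; 2× C (acyclic) → no; 1× Br (acyclic) → no; 1× N (acyclic) → no.
That gives 4 matching atoms.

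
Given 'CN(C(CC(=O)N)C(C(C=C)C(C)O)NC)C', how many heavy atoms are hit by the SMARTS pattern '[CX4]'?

Check the 17 heavy atoms by environment: 9× C (X4) → match; 3× C (X3) → no; 1× O (X1) → no; 3× N (X3) → no; 1× O (X2) → no.
That gives 9 matching atoms.

9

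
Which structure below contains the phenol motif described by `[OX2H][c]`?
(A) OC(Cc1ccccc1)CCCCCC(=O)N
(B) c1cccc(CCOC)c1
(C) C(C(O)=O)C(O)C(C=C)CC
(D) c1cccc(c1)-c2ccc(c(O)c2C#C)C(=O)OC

D

[OX2H][c] describes a hydroxyl oxygen attached to an aromatic carbon (a phenol).
(A) has a hydroxyl group (-OH) but the -OH is on an aliphatic carbon, not an aromatic c.
(B) has a methoxy ether (-OCH3) but the oxygen has H0, not H1.
(C) has a hydroxyl group (-OH) but the -OH is on an aliphatic carbon, not an aromatic c.
(D) contains a hydroxyl group (-OH), which satisfies every atom and bond constraint.
So the answer is (D).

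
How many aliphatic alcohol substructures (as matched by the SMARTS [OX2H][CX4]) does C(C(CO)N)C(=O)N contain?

[OX2H][CX4] is the SMARTS for an aliphatic alcohol: a hydroxyl oxygen bound to an sp3 (X4) carbon.
Exactly one fragment in the molecule meets all constraints, giving 1 match.

1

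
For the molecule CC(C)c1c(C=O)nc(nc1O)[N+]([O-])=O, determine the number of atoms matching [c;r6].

4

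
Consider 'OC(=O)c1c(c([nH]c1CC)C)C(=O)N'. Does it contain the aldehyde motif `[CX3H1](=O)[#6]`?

The pattern [CX3H1](=O)[#6] describes an sp2 carbon with one H, double-bonded to O and single-bonded to carbon — an aldehyde.
The closest candidate here is a carboxylic acid group (-C(=O)OH), but the carbonyl carbon has H0 and is bonded to O, not H1. No other fragment satisfies the full query, so there is no match.

No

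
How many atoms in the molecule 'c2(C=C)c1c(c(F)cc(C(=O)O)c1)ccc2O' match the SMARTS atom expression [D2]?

5

The query [D2] means: atom with exactly two heavy-atom neighbours.
Check the 17 heavy atoms by environment: 6× c (aromatic, D3) → no; 4× c (aromatic, D2) → match; 1× C (D2) → match; 1× C (D1) → no; 3× O (D1) → no; 1× F (D1) → no; 1× C (D3) → no.
Summing the matching environments: 4 + 1 = 5 matching atoms.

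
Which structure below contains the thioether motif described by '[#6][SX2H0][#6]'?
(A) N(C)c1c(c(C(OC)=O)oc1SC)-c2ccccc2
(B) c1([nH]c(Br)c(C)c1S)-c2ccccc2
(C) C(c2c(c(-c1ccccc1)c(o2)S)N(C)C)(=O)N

A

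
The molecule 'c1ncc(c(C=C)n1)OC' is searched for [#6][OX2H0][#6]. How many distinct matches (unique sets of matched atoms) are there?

1

[#6][OX2H0][#6] is the SMARTS for an ether: an aliphatic oxygen bridging two carbons with no H on the oxygen.
Exactly one fragment in the molecule meets all constraints, giving 1 match.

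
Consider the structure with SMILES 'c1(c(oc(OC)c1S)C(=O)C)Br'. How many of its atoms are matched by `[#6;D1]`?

The query [#6;D1] means: carbon bonded to exactly one heavy atom.
Check the 12 heavy atoms by environment: 1× o (aromatic, D2) → no; 4× c (aromatic, D3) → no; 1× C (D3) → no; 1× O (D1) → no; 2× C (D1) → match; 1× Br (D1) → no; 1× O (D2) → no; 1× S (D1) → no.
That gives 2 matching atoms.

2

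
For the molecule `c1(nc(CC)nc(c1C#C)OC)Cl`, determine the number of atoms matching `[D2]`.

5

The query [D2] means: atom with exactly two heavy-atom neighbours.
Check the 13 heavy atoms by environment: 2× n (aromatic, D2) → match; 4× c (aromatic, D3) → no; 2× C (D2) → match; 3× C (D1) → no; 1× O (D2) → match; 1× Cl (D1) → no.
Summing the matching environments: 2 + 2 + 1 = 5 matching atoms.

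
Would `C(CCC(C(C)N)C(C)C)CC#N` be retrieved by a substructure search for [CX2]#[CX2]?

The pattern [CX2]#[CX2] describes a carbon-carbon triple bond — an alkyne.
The closest candidate here is a nitrile (-C#N), but the triple bond is C#N, not C#C. No other fragment satisfies the full query, so there is no match.

No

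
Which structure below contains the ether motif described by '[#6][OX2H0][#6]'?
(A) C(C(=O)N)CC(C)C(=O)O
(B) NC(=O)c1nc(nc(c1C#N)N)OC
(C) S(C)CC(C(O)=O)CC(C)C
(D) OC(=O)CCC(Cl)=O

[#6][OX2H0][#6] describes an aliphatic oxygen bridging two carbons with no H on the oxygen (an ether).
(A) has a carboxylic acid group (-C(=O)OH) but the -OH oxygen has H1; the =O is OX1, not OX2.
(B) contains a methoxy ether (-OCH3), which satisfies every atom and bond constraint.
(C) has a carboxylic acid group (-C(=O)OH) but the -OH oxygen has H1; the =O is OX1, not OX2.
(D) has a carboxylic acid group (-C(=O)OH) but the -OH oxygen has H1; the =O is OX1, not OX2.
So the answer is (B).

B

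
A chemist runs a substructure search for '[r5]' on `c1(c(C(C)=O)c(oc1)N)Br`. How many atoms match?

5

Check the 10 heavy atoms by environment: 1× o (aromatic, in 5-ring) → match; 4× c (aromatic, in 5-ring) → match; 1× N (acyclic) → no; 2× C (acyclic) → no; 1× O (acyclic) → no; 1× Br (acyclic) → no.
Summing the matching environments: 1 + 4 = 5 matching atoms.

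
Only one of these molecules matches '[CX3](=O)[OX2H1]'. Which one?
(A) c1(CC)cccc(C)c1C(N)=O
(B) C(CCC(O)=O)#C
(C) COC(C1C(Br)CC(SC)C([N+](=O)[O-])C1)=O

[CX3](=O)[OX2H1] describes an sp2 carbon double-bonded to O and single-bonded to an -OH oxygen (a carboxylic acid).
(A) has a primary amide (-C(=O)NH2) but the carbonyl is bonded to N, not to an -OH oxygen.
(B) contains a carboxylic acid group (-C(=O)OH), which satisfies every atom and bond constraint.
(C) has a methyl-ester group (-C(=O)OCH3) but the singly-bonded O has no H (OX2H0, not OX2H1).
So the answer is (B).

B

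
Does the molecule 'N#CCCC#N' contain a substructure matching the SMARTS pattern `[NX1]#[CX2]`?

Yes

The pattern [NX1]#[CX2] describes a nitrogen triple-bonded to a two-connected carbon — a nitrile.
The molecule carries a nitrile (-C#N), whose atoms satisfy every constraint of the query, so the pattern matches.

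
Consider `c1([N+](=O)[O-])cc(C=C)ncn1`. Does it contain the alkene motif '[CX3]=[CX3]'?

The pattern [CX3]=[CX3] describes a non-aromatic C=C double bond between two sp2 carbons — an alkene.
The molecule carries a vinyl group (-CH=CH2), whose atoms satisfy every constraint of the query, so the pattern matches.

Yes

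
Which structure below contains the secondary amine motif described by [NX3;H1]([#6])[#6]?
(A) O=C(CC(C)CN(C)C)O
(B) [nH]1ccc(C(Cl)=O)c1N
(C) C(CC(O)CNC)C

C

[NX3;H1]([#6])[#6] describes a trivalent nitrogen with one H, bonded to two carbons (a secondary amine).
(A) has a dimethylamino group (-N(CH3)2) but the nitrogen has H0, not H1.
(B) has a primary amino group (-NH2) but the nitrogen has H2 and only one carbon neighbour.
(C) contains an N-methylamino group (-NHCH3), which satisfies every atom and bond constraint.
So the answer is (C).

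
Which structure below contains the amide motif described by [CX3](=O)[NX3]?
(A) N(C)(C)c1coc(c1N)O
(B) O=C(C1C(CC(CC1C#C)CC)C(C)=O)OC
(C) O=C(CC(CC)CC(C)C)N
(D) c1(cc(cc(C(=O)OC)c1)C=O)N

C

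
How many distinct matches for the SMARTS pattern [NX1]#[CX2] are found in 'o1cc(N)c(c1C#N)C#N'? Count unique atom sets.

[NX1]#[CX2] is the SMARTS for a nitrile: a nitrogen triple-bonded to a two-connected carbon.
The molecule carries 2 separate instances of a nitrile (-C#N) meeting every constraint; each maps to a distinct set of atoms, giving 2 matches.

2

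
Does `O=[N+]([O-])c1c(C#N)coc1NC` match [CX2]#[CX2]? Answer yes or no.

No

The pattern [CX2]#[CX2] describes a carbon-carbon triple bond — an alkyne.
The closest candidate here is a nitrile (-C#N), but the triple bond is C#N, not C#C. No other fragment satisfies the full query, so there is no match.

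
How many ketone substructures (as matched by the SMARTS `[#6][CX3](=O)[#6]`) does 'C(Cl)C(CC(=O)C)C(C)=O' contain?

2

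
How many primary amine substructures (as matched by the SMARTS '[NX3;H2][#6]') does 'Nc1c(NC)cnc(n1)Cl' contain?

[NX3;H2][#6] is the SMARTS for a primary amine: a trivalent nitrogen with two H attached to carbon.
Exactly one fragment in the molecule meets all constraints, giving 1 match.

1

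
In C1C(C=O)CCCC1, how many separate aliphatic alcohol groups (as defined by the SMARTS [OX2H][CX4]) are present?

0

[OX2H][CX4] is the SMARTS for an aliphatic alcohol: a hydroxyl oxygen bound to an sp3 (X4) carbon.
No fragment in the molecule satisfies every constraint, giving 0 matches.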